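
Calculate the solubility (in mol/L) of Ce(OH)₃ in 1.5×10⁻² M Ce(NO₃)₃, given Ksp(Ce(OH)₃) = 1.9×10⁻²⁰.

3.6×10⁻⁷ M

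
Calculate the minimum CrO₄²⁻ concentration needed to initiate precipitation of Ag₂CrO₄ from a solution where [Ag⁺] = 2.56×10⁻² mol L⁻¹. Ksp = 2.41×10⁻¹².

Each salt precipitates once Q = Ksp for that salt.
Ag₂CrO₄(s) ⇌ 2 Ag⁺(aq) + CrO₄²⁻(aq)
Ksp = [Ag⁺]^2[CrO₄²⁻] = [CrO₄²⁻](2.56×10⁻²)^2
[CrO₄²⁻] = 2.41×10⁻¹² / (2.56×10⁻²)^2 = 3.68×10⁻⁹
[CrO₄²⁻] = 3.68×10⁻⁹ mol L⁻¹

3.68×10⁻⁹ M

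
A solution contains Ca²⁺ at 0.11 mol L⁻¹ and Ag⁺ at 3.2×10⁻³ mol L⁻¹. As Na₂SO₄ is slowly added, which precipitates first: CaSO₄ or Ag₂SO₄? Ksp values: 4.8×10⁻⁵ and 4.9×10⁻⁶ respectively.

A salt starts to precipitate once the ion product Q reaches its Ksp.
For CaSO₄: [SO₄²⁻] = (Ksp/[Ca²⁺]) = 4.4×10⁻⁴ mol L⁻¹
For Ag₂SO₄: [SO₄²⁻] = (Ksp/[Ag⁺]^2) = 0.48 mol L⁻¹
Since CaSO₄ needs less SO₄²⁻ to reach saturation, it precipitates first.

CaSO₄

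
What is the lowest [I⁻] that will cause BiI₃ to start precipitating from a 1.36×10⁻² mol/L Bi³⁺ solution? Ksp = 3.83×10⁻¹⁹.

3.04×10⁻⁶ M

Precipitation of each salt begins when its ion product equals Ksp.
BiI₃(s) ⇌ Bi³⁺(aq) + 3 I⁻(aq)
Ksp = [Bi³⁺][I⁻]^3 = [I⁻]^3(1.36×10⁻²)
[I⁻]^3 = 3.83×10⁻¹⁹ / (1.36×10⁻²) = 2.82×10⁻¹⁷
[I⁻] = 3.04×10⁻⁶ mol/L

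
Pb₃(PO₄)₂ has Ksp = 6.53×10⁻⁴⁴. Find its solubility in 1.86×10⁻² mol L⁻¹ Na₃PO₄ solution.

Pb₃(PO₄)₂(s) ⇌ 3 Pb²⁺(aq) + 2 PO₄³⁻(aq)
The solution already contains PO₄³⁻ at 1.86×10⁻² mol L⁻¹. Let s be the molar solubility of Pb₃(PO₄)₂.
[PO₄³⁻] ≈ 1.86×10⁻² mol L⁻¹ (common ion dominates); [Pb²⁺] = 3s.
Ksp = [Pb²⁺]^3[PO₄³⁻]^2 = (3s)^3(1.86×10⁻²)^2
(3s)^3 = 6.53×10⁻⁴⁴ / (1.86×10⁻²)^2 = 1.89×10⁻⁴⁰
s = 1.91×10⁻¹⁴ mol L⁻¹

1.91×10⁻¹⁴ M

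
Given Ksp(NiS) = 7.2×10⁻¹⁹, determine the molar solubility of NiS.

8.5×10⁻¹⁰ M

NiS(s) ⇌ Ni²⁺(aq) + S²⁻(aq)
Let s be the molar solubility. Then [Ni²⁺] = s and [S²⁻] = s.
Ksp = [Ni²⁺][S²⁻] = s · s = s^2
s^2 = 7.2×10⁻¹⁹
s = 8.5×10⁻¹⁰ mol/L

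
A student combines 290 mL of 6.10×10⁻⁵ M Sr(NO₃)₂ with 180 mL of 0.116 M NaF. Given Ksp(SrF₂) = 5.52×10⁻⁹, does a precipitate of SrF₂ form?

Yes

After mixing, V = 290 mL + 180 mL = 470 mL.
[Sr²⁺] = (6.10×10⁻⁵)(290)/470 = 3.76×10⁻⁵ M
[F⁻] = (0.116)(180)/470 = 4.44×10⁻² M
Q = [Sr²⁺][F⁻]^2 = 7.43×10⁻⁸
Because Q > Ksp (7.43×10⁻⁸ vs 5.52×10⁻⁹), a precipitate of SrF₂ forms.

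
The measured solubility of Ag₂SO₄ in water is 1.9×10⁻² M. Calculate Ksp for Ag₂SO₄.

Ksp = 2.7×10⁻⁵

Ag₂SO₄(s) ⇌ 2 Ag⁺(aq) + SO₄²⁻(aq)
Call the molar solubility s, so that [Ag⁺] = 2s and [SO₄²⁻] = s.
Ksp = [Ag⁺]^2[SO₄²⁻] = (2s)^2 · s = 4s^3
Ksp = 4 × (1.9×10⁻²)^3 = 2.7×10⁻⁵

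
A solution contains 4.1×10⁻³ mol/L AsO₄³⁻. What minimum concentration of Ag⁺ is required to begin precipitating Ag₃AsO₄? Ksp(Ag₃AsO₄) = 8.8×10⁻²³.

A salt starts to precipitate once the ion product Q reaches its Ksp.
Ag₃AsO₄(s) ⇌ 3 Ag⁺(aq) + AsO₄³⁻(aq)
Ksp = [Ag⁺]^3[AsO₄³⁻] = [Ag⁺]^3(4.1×10⁻³)
[Ag⁺]^3 = 8.8×10⁻²³ / (4.1×10⁻³) = 2.1×10⁻²⁰
[Ag⁺] = 2.8×10⁻⁷ mol/L

2.8×10⁻⁷ M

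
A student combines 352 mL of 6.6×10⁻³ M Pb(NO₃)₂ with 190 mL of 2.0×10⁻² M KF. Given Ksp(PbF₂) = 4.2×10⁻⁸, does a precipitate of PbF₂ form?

Yes

After mixing, V = 352 mL + 190 mL = 542 mL.
[Pb²⁺] = (6.6×10⁻³)(352)/542 = 4.3×10⁻³ M
[F⁻] = (2.0×10⁻²)(190)/542 = 7.0×10⁻³ M
Q = [Pb²⁺][F⁻]^2 = 2.1×10⁻⁷
Since Q (2.1×10⁻⁷) exceeds Ksp (4.2×10⁻⁸), PbF₂ will precipitate.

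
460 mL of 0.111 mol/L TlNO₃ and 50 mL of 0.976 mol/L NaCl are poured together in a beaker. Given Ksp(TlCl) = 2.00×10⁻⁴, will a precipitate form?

Yes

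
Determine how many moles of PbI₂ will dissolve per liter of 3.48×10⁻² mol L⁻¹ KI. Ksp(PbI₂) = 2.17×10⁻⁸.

PbI₂(s) ⇌ Pb²⁺(aq) + 2 I⁻(aq)
Let s be the solubility of PbI₂ here. The common ion gives [I⁻] ≈ 3.48×10⁻² mol L⁻¹, and [Pb²⁺] = s.
Ksp = [Pb²⁺][I⁻]^2 = s(3.48×10⁻²)^2
s = 2.17×10⁻⁸ / (3.48×10⁻²)^2 = 1.79×10⁻⁵
s = 1.79×10⁻⁵ mol L⁻¹

1.79×10⁻⁵ M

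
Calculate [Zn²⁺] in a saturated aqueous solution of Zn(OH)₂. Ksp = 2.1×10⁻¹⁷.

1.7×10⁻⁶ M

Zn(OH)₂(s) ⇌ Zn²⁺(aq) + 2 OH⁻(aq)
For each mole of Zn(OH)₂ that dissolves per liter, [Zn²⁺] = s and [OH⁻] = 2s; let s denote this solubility.
Ksp = [Zn²⁺][OH⁻]^2 = s · (2s)^2 = 4s^3 = 2.1×10⁻¹⁷
s = 1.7×10⁻⁶ mol L⁻¹
[Zn²⁺] = s = 1.7×10⁻⁶ mol L⁻¹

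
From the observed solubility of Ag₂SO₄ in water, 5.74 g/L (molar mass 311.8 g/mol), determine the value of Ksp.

Ksp = 2.50×10⁻⁵

Convert to molarity: s = 5.74 / 311.8 = 1.8409×10⁻² mol/L
Ag₂SO₄(s) ⇌ 2 Ag⁺(aq) + SO₄²⁻(aq)
Let s be the molar solubility. Then [Ag⁺] = 2s and [SO₄²⁻] = s.
Ksp = [Ag⁺]^2[SO₄²⁻] = (2s)^2 · s = 4s^3
Ksp = 4 × (1.8409×10⁻²)^3 = 2.50×10⁻⁵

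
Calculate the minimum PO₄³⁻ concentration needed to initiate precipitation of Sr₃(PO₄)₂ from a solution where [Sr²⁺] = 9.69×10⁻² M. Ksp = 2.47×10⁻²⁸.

5.21×10⁻¹³ M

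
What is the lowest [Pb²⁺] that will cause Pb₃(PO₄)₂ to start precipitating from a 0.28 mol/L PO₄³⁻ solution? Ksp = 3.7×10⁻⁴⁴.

7.8×10⁻¹⁵ M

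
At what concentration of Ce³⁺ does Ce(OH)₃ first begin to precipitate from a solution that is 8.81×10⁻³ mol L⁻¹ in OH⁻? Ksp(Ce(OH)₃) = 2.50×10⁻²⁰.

3.66×10⁻¹⁴ M

Precipitation begins when Q = Ksp.
Ce(OH)₃(s) ⇌ Ce³⁺(aq) + 3 OH⁻(aq)
Ksp = [Ce³⁺][OH⁻]^3 = [Ce³⁺](8.81×10⁻³)^3
[Ce³⁺] = 2.50×10⁻²⁰ / (8.81×10⁻³)^3 = 3.66×10⁻¹⁴
[Ce³⁺] = 3.66×10⁻¹⁴ mol L⁻¹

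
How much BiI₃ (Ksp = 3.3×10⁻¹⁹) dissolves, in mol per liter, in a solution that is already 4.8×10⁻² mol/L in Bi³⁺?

6.3×10⁻⁷ M

BiI₃(s) ⇌ Bi³⁺(aq) + 3 I⁻(aq)
The solution already contains Bi³⁺ at 4.8×10⁻² mol/L. Let s be the molar solubility of BiI₃.
[Bi³⁺] ≈ 4.8×10⁻² mol/L (common ion dominates); [I⁻] = 3s.
Ksp = [Bi³⁺][I⁻]^3 = (4.8×10⁻²)(3s)^3
(3s)^3 = 3.3×10⁻¹⁹ / (4.8×10⁻²) = 6.9×10⁻¹⁸
s = 6.3×10⁻⁷ mol/L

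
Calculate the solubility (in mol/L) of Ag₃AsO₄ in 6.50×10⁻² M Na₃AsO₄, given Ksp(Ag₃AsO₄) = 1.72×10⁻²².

4.61×10⁻⁸ M

Ag₃AsO₄(s) ⇌ 3 Ag⁺(aq) + AsO₄³⁻(aq)
AsO₄³⁻ is already present at 6.50×10⁻² M. If s mol/L of Ag₃AsO₄ dissolves, [Ag⁺] = 3s while [AsO₄³⁻] ≈ 6.50×10⁻² M.
Ksp = [Ag⁺]^3[AsO₄³⁻] = (3s)^3(6.50×10⁻²)
(3s)^3 = 1.72×10⁻²² / (6.50×10⁻²) = 2.65×10⁻²¹
s = 4.61×10⁻⁸ M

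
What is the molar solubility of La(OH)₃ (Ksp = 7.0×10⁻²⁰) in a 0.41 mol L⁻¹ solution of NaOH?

1.0×10⁻¹⁸ M

La(OH)₃(s) ⇌ La³⁺(aq) + 3 OH⁻(aq)
The solution already contains OH⁻ at 0.41 mol L⁻¹. Let s be the molar solubility of La(OH)₃.
[OH⁻] ≈ 0.41 mol L⁻¹ (common ion dominates); [La³⁺] = s.
Ksp = [La³⁺][OH⁻]^3 = s(0.41)^3
s = 7.0×10⁻²⁰ / (0.41)^3 = 1.0×10⁻¹⁸
s = 1.0×10⁻¹⁸ mol L⁻¹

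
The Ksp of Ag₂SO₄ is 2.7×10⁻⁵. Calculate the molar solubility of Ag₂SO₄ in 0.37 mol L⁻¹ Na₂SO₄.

4.3×10⁻³ M

Ag₂SO₄(s) ⇌ 2 Ag⁺(aq) + SO₄²⁻(aq)
The solution already contains SO₄²⁻ at 0.37 mol L⁻¹. Let s be the molar solubility of Ag₂SO₄.
[SO₄²⁻] ≈ 0.37 mol L⁻¹ (common ion dominates); [Ag⁺] = 2s.
Ksp = [Ag⁺]^2[SO₄²⁻] = (2s)^2(0.37)
(2s)^2 = 2.7×10⁻⁵ / (0.37) = 7.3×10⁻⁵
s = 4.3×10⁻³ mol L⁻¹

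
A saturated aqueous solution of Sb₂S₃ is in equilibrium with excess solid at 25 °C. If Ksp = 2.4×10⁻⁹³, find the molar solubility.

1.2×10⁻¹⁹ M

Sb₂S₃(s) ⇌ 2 Sb³⁺(aq) + 3 S²⁻(aq)
For each mole of Sb₂S₃ that dissolves per liter, [Sb³⁺] = 2s and [S²⁻] = 3s; let s denote this solubility.
Ksp = [Sb³⁺]^2[S²⁻]^3 = (2s)^2 · (3s)^3 = 108s^5
108s^5 = 2.4×10⁻⁹³  ⇒  s^5 = 2.2×10⁻⁹⁵
Taking the 5th root, s = 1.2×10⁻¹⁹ mol L⁻¹.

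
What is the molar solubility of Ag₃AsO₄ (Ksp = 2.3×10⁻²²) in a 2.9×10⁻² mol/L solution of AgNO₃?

Ag₃AsO₄(s) ⇌ 3 Ag⁺(aq) + AsO₄³⁻(aq)
With Ag⁺ already at 2.9×10⁻² mol/L and s small, take [Ag⁺] ≈ 2.9×10⁻² mol/L and [AsO₄³⁻] = s.
Ksp = [Ag⁺]^3[AsO₄³⁻] = (2.9×10⁻²)^3s
s = 2.3×10⁻²² / (2.9×10⁻²)^3 = 9.4×10⁻¹⁸
s = 9.4×10⁻¹⁸ mol/L

9.4×10⁻¹⁸ M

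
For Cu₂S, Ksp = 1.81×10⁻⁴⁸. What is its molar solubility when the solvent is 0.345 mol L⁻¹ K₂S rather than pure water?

1.15×10⁻²⁴ M

Cu₂S(s) ⇌ 2 Cu⁺(aq) + S²⁻(aq)
S²⁻ is already present at 0.345 mol L⁻¹. If s mol/L of Cu₂S dissolves, [Cu⁺] = 2s while [S²⁻] ≈ 0.345 mol L⁻¹.
Ksp = [Cu⁺]^2[S²⁻] = (2s)^2(0.345)
(2s)^2 = 1.81×10⁻⁴⁸ / (0.345) = 5.25×10⁻⁴⁸
s = 1.15×10⁻²⁴ mol L⁻¹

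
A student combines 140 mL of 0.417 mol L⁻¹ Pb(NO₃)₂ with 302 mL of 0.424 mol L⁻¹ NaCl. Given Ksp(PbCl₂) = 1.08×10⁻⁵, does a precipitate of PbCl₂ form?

Yes

The combined volume is 442 mL.
[Pb²⁺] = (0.417)(140)/442 = 0.132 mol L⁻¹
[Cl⁻] = (0.424)(302)/442 = 0.290 mol L⁻¹
Q = [Pb²⁺][Cl⁻]^2 = 1.11×10⁻²
Since Q (1.11×10⁻²) exceeds Ksp (1.08×10⁻⁵), PbCl₂ will precipitate.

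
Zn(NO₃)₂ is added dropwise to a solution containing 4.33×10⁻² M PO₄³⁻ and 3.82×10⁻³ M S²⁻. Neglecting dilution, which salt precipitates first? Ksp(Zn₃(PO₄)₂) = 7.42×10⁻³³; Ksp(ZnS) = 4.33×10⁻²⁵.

ZnS

Each salt precipitates once Q = Ksp for that salt.
For Zn₃(PO₄)₂: [Zn²⁺] = (Ksp/[PO₄³⁻]^2)^(1/3) = 1.58×10⁻¹⁰ M
For ZnS: [Zn²⁺] = (Ksp/[S²⁻]) = 1.13×10⁻²² M
ZnS requires the lower [Zn²⁺], so it precipitates first.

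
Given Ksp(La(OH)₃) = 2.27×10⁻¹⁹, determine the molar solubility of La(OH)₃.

La(OH)₃(s) ⇌ La³⁺(aq) + 3 OH⁻(aq)
If s mol/L of La(OH)₃ dissolves, [La³⁺] = s and [OH⁻] = 3s.
Ksp = [La³⁺][OH⁻]^3 = s · (3s)^3 = 27s^4
27s^4 = 2.27×10⁻¹⁹  ⇒  s^4 = 8.41×10⁻²¹
s = (8.41×10⁻²¹)^(1/4) = 9.58×10⁻⁶ mol L⁻¹

9.58×10⁻⁶ M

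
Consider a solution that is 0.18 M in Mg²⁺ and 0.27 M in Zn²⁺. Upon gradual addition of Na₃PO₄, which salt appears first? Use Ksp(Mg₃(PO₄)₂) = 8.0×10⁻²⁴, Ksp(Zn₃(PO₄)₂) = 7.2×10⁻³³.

Zn₃(PO₄)₂

Precipitation begins when Q = Ksp.
For Mg₃(PO₄)₂: [PO₄³⁻] = (Ksp/[Mg²⁺]^3)^(1/2) = 3.7×10⁻¹¹ M
For Zn₃(PO₄)₂: [PO₄³⁻] = (Ksp/[Zn²⁺]^3)^(1/2) = 6.0×10⁻¹⁶ M
Since Zn₃(PO₄)₂ needs less PO₄³⁻ to reach saturation, it precipitates first.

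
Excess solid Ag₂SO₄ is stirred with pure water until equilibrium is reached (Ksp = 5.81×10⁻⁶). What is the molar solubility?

1.13×10⁻² M

Ag₂SO₄(s) ⇌ 2 Ag⁺(aq) + SO₄²⁻(aq)
Call the molar solubility s, so that [Ag⁺] = 2s and [SO₄²⁻] = s.
Ksp = [Ag⁺]^2[SO₄²⁻] = (2s)^2 · s = 4s^3
4s^3 = 5.81×10⁻⁶  ⇒  s^3 = 1.45×10⁻⁶
s = 1.13×10⁻² mol/L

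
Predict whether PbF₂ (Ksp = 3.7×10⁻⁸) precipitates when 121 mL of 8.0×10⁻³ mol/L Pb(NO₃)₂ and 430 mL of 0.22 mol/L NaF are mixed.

After mixing, V = 121 mL + 430 mL = 551 mL.
[Pb²⁺] = (8.0×10⁻³)(121)/551 = 1.8×10⁻³ mol/L
[F⁻] = (0.22)(430)/551 = 0.17 mol/L
Q = [Pb²⁺][F⁻]^2 = 5.2×10⁻⁵
Since Q (5.2×10⁻⁵) exceeds Ksp (3.7×10⁻⁸), PbF₂ will precipitate.

Yes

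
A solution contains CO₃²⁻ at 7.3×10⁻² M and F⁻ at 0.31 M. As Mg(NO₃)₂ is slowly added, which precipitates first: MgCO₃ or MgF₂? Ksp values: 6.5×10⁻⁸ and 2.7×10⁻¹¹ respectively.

MgF₂

Precipitation of each salt begins when its ion product equals Ksp.
For MgCO₃: [Mg²⁺] = (Ksp/[CO₃²⁻]) = 8.9×10⁻⁷ M
For MgF₂: [Mg²⁺] = (Ksp/[F⁻]^2) = 2.8×10⁻¹⁰ M
The smaller threshold [Mg²⁺] is reached first, so MgF₂ precipitates first.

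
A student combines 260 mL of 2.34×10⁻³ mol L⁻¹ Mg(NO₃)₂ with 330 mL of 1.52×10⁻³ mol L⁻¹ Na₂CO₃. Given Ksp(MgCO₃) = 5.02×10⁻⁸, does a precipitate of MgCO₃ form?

Total volume after mixing = 260 + 330 = 590 mL.
[Mg²⁺] = (2.34×10⁻³)(260)/590 = 1.03×10⁻³ mol L⁻¹
[CO₃²⁻] = (1.52×10⁻³)(330)/590 = 8.50×10⁻⁴ mol L⁻¹
Q = [Mg²⁺][CO₃²⁻] = 8.77×10⁻⁷
Because Q > Ksp (8.77×10⁻⁷ vs 5.02×10⁻⁸), a precipitate of MgCO₃ forms.

Yes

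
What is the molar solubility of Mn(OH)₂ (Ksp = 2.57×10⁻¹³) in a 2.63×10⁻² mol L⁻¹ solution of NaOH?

3.72×10⁻¹⁰ M

Mn(OH)₂(s) ⇌ Mn²⁺(aq) + 2 OH⁻(aq)
Let s be the solubility of Mn(OH)₂ here. The common ion gives [OH⁻] ≈ 2.63×10⁻² mol L⁻¹, and [Mn²⁺] = s.
Ksp = [Mn²⁺][OH⁻]^2 = s(2.63×10⁻²)^2
s = 2.57×10⁻¹³ / (2.63×10⁻²)^2 = 3.72×10⁻¹⁰
s = 3.72×10⁻¹⁰ mol L⁻¹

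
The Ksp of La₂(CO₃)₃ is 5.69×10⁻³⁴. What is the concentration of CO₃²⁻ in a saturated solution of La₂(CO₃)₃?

La₂(CO₃)₃(s) ⇌ 2 La³⁺(aq) + 3 CO₃²⁻(aq)
With molar solubility s: [La³⁺] = 2s, [CO₃²⁻] = 3s.
Ksp = [La³⁺]^2[CO₃²⁻]^3 = (2s)^2 · (3s)^3 = 108s^5 = 5.69×10⁻³⁴
s = 8.80×10⁻⁸ mol L⁻¹
[CO₃²⁻] = 3s = 2.64×10⁻⁷ mol L⁻¹

2.64×10⁻⁷ M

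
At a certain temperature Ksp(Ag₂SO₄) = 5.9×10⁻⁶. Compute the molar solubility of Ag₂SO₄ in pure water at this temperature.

1.1×10⁻² M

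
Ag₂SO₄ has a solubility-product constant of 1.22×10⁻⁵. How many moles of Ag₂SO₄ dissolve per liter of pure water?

1.45×10⁻² M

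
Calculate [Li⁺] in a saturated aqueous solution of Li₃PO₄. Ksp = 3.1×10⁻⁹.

Li₃PO₄(s) ⇌ 3 Li⁺(aq) + PO₄³⁻(aq)
With molar solubility s: [Li⁺] = 3s, [PO₄³⁻] = s.
Ksp = [Li⁺]^3[PO₄³⁻] = (3s)^3 · s = 27s^4 = 3.1×10⁻⁹
s = 3.3×10⁻³ mol/L
[Li⁺] = 3s = 9.8×10⁻³ mol/L

9.8×10⁻³ M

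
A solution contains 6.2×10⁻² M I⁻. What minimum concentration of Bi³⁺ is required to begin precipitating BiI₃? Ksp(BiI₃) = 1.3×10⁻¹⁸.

5.5×10⁻¹⁵ M

The threshold for precipitation is Q = Ksp.
BiI₃(s) ⇌ Bi³⁺(aq) + 3 I⁻(aq)
Ksp = [Bi³⁺][I⁻]^3 = [Bi³⁺](6.2×10⁻²)^3
[Bi³⁺] = 1.3×10⁻¹⁸ / (6.2×10⁻²)^3 = 5.5×10⁻¹⁵
[Bi³⁺] = 5.5×10⁻¹⁵ M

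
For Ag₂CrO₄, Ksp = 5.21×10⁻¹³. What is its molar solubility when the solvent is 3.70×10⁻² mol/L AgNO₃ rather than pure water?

Ag₂CrO₄(s) ⇌ 2 Ag⁺(aq) + CrO₄²⁻(aq)
Let s be the solubility of Ag₂CrO₄ here. The common ion gives [Ag⁺] ≈ 3.70×10⁻² mol/L, and [CrO₄²⁻] = s.
Ksp = [Ag⁺]^2[CrO₄²⁻] = (3.70×10⁻²)^2s
s = 5.21×10⁻¹³ / (3.70×10⁻²)^2 = 3.81×10⁻¹⁰
s = 3.81×10⁻¹⁰ mol/L

3.81×10⁻¹⁰ M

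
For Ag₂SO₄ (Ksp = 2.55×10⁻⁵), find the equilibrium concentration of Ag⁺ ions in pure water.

Ag₂SO₄(s) ⇌ 2 Ag⁺(aq) + SO₄²⁻(aq)
Let s be the molar solubility. Then [Ag⁺] = 2s and [SO₄²⁻] = s.
Ksp = [Ag⁺]^2[SO₄²⁻] = (2s)^2 · s = 4s^3 = 2.55×10⁻⁵
s = 1.85×10⁻² mol/L
[Ag⁺] = 2s = 3.71×10⁻² mol/L

3.71×10⁻² M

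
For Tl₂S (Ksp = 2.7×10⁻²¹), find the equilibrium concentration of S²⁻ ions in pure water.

8.8×10⁻⁸ M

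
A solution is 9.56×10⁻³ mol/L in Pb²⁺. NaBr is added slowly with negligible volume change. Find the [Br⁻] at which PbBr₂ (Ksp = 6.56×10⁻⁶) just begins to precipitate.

Each salt precipitates once Q = Ksp for that salt.
PbBr₂(s) ⇌ Pb²⁺(aq) + 2 Br⁻(aq)
Ksp = [Pb²⁺][Br⁻]^2 = [Br⁻]^2(9.56×10⁻³)
[Br⁻]^2 = 6.56×10⁻⁶ / (9.56×10⁻³) = 6.86×10⁻⁴
[Br⁻] = 2.62×10⁻² mol/L

2.62×10⁻² M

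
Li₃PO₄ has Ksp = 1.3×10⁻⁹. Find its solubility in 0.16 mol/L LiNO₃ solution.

3.2×10⁻⁷ M

Li₃PO₄(s) ⇌ 3 Li⁺(aq) + PO₄³⁻(aq)
Li⁺ is already present at 0.16 mol/L. If s mol/L of Li₃PO₄ dissolves, [PO₄³⁻] = s while [Li⁺] ≈ 0.16 mol/L.
Ksp = [Li⁺]^3[PO₄³⁻] = (0.16)^3s
s = 1.3×10⁻⁹ / (0.16)^3 = 3.2×10⁻⁷
s = 3.2×10⁻⁷ mol/L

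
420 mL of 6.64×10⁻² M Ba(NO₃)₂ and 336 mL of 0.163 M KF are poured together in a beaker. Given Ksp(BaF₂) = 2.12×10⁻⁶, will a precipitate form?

Yes

The combined volume is 756 mL.
[Ba²⁺] = (6.64×10⁻²)(420)/756 = 3.69×10⁻² M
[F⁻] = (0.163)(336)/756 = 7.24×10⁻² M
Q = [Ba²⁺][F⁻]^2 = 1.94×10⁻⁴
Because Q > Ksp (1.94×10⁻⁴ vs 2.12×10⁻⁶), a precipitate of BaF₂ forms.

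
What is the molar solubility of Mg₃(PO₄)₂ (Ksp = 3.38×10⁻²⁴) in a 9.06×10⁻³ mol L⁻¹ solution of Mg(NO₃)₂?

Mg₃(PO₄)₂(s) ⇌ 3 Mg²⁺(aq) + 2 PO₄³⁻(aq)
With Mg²⁺ already at 9.06×10⁻³ mol L⁻¹ and s small, take [Mg²⁺] ≈ 9.06×10⁻³ mol L⁻¹ and [PO₄³⁻] = 2s.
Ksp = [Mg²⁺]^3[PO₄³⁻]^2 = (9.06×10⁻³)^3(2s)^2
(2s)^2 = 3.38×10⁻²⁴ / (9.06×10⁻³)^3 = 4.54×10⁻¹⁸
s = 1.07×10⁻⁹ mol L⁻¹

1.07×10⁻⁹ M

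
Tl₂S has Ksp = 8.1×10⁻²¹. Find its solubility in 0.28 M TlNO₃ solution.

1.0×10⁻¹⁹ M

Tl₂S(s) ⇌ 2 Tl⁺(aq) + S²⁻(aq)
With Tl⁺ already at 0.28 M and s small, take [Tl⁺] ≈ 0.28 M and [S²⁻] = s.
Ksp = [Tl⁺]^2[S²⁻] = (0.28)^2s
s = 8.1×10⁻²¹ / (0.28)^2 = 1.0×10⁻¹⁹
s = 1.0×10⁻¹⁹ M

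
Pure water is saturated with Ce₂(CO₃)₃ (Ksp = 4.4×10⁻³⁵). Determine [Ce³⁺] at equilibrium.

1.1×10⁻⁷ M

Ce₂(CO₃)₃(s) ⇌ 2 Ce³⁺(aq) + 3 CO₃²⁻(aq)
For each mole of Ce₂(CO₃)₃ that dissolves per liter, [Ce³⁺] = 2s and [CO₃²⁻] = 3s; let s denote this solubility.
Ksp = [Ce³⁺]^2[CO₃²⁻]^3 = (2s)^2 · (3s)^3 = 108s^5 = 4.4×10⁻³⁵
s = 5.3×10⁻⁸ mol L⁻¹
[Ce³⁺] = 2s = 1.1×10⁻⁷ mol L⁻¹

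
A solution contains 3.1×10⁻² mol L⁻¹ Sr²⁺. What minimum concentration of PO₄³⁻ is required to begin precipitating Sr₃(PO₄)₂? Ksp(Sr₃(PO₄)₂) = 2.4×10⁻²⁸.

2.8×10⁻¹² M

The threshold for precipitation is Q = Ksp.
Sr₃(PO₄)₂(s) ⇌ 3 Sr²⁺(aq) + 2 PO₄³⁻(aq)
Ksp = [Sr²⁺]^3[PO₄³⁻]^2 = [PO₄³⁻]^2(3.1×10⁻²)^3
[PO₄³⁻]^2 = 2.4×10⁻²⁸ / (3.1×10⁻²)^3 = 8.1×10⁻²⁴
[PO₄³⁻] = 2.8×10⁻¹² mol L⁻¹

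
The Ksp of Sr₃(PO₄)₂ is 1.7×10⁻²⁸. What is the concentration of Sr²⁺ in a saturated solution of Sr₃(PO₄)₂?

Sr₃(PO₄)₂(s) ⇌ 3 Sr²⁺(aq) + 2 PO₄³⁻(aq)
Call the molar solubility s, so that [Sr²⁺] = 3s and [PO₄³⁻] = 2s.
Ksp = [Sr²⁺]^3[PO₄³⁻]^2 = (3s)^3 · (2s)^2 = 108s^5 = 1.7×10⁻²⁸
s = 1.1×10⁻⁶ M
[Sr²⁺] = 3s = 3.3×10⁻⁶ M

3.3×10⁻⁶ M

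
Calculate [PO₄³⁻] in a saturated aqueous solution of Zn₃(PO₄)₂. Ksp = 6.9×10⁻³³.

2.9×10⁻⁷ M

Zn₃(PO₄)₂(s) ⇌ 3 Zn²⁺(aq) + 2 PO₄³⁻(aq)
With molar solubility s: [Zn²⁺] = 3s, [PO₄³⁻] = 2s.
Ksp = [Zn²⁺]^3[PO₄³⁻]^2 = (3s)^3 · (2s)^2 = 108s^5 = 6.9×10⁻³³
s = 1.4×10⁻⁷ mol L⁻¹
[PO₄³⁻] = 2s = 2.9×10⁻⁷ mol L⁻¹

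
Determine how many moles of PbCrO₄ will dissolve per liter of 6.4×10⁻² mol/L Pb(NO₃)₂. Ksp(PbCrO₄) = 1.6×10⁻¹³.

PbCrO₄(s) ⇌ Pb²⁺(aq) + CrO₄²⁻(aq)
The solution already contains Pb²⁺ at 6.4×10⁻² mol/L. Let s be the molar solubility of PbCrO₄.
[Pb²⁺] ≈ 6.4×10⁻² mol/L (common ion dominates); [CrO₄²⁻] = s.
Ksp = [Pb²⁺][CrO₄²⁻] = (6.4×10⁻²)s
s = 1.6×10⁻¹³ / (6.4×10⁻²) = 2.5×10⁻¹²
s = 2.5×10⁻¹² mol/L

2.5×10⁻¹² M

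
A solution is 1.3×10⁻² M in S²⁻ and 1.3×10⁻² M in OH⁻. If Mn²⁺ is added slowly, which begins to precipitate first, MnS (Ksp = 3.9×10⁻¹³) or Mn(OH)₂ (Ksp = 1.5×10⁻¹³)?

The threshold for precipitation is Q = Ksp.
For MnS: [Mn²⁺] = (Ksp/[S²⁻]) = 3.0×10⁻¹¹ M
For Mn(OH)₂: [Mn²⁺] = (Ksp/[OH⁻]^2) = 8.9×10⁻¹⁰ M
Since MnS needs less Mn²⁺ to reach saturation, it precipitates first.

MnS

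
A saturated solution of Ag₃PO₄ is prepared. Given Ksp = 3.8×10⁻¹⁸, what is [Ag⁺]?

5.8×10⁻⁵ M

Ag₃PO₄(s) ⇌ 3 Ag⁺(aq) + PO₄³⁻(aq)
Call the molar solubility s, so that [Ag⁺] = 3s and [PO₄³⁻] = s.
Ksp = [Ag⁺]^3[PO₄³⁻] = (3s)^3 · s = 27s^4 = 3.8×10⁻¹⁸
s = 1.9×10⁻⁵ mol L⁻¹
[Ag⁺] = 3s = 5.8×10⁻⁵ mol L⁻¹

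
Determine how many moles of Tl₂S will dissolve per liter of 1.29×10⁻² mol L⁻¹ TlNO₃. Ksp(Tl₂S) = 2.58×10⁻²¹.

Tl₂S(s) ⇌ 2 Tl⁺(aq) + S²⁻(aq)
The solution already contains Tl⁺ at 1.29×10⁻² mol L⁻¹. Let s be the molar solubility of Tl₂S.
[Tl⁺] ≈ 1.29×10⁻² mol L⁻¹ (common ion dominates); [S²⁻] = s.
Ksp = [Tl⁺]^2[S²⁻] = (1.29×10⁻²)^2s
s = 2.58×10⁻²¹ / (1.29×10⁻²)^2 = 1.55×10⁻¹⁷
s = 1.55×10⁻¹⁷ mol L⁻¹

1.55×10⁻¹⁷ M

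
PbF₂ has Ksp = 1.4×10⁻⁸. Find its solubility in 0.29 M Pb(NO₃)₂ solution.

PbF₂(s) ⇌ Pb²⁺(aq) + 2 F⁻(aq)
Pb²⁺ is already present at 0.29 M. If s mol/L of PbF₂ dissolves, [F⁻] = 2s while [Pb²⁺] ≈ 0.29 M.
Ksp = [Pb²⁺][F⁻]^2 = (0.29)(2s)^2
(2s)^2 = 1.4×10⁻⁸ / (0.29) = 4.8×10⁻⁸
s = 1.1×10⁻⁴ M

1.1×10⁻⁴ M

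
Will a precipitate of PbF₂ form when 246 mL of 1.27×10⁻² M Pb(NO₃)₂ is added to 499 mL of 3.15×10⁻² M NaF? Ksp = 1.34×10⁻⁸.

Total volume after mixing = 246 + 499 = 745 mL.
[Pb²⁺] = (1.27×10⁻²)(246)/745 = 4.19×10⁻³ M
[F⁻] = (3.15×10⁻²)(499)/745 = 2.11×10⁻² M
Q = [Pb²⁺][F⁻]^2 = 1.87×10⁻⁶
Q = 1.87×10⁻⁶ > Ksp = 1.34×10⁻⁸, so the solution is supersaturated and PbF₂ precipitates.

Yes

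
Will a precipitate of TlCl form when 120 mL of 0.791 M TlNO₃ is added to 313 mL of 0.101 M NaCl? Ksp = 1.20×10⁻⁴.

After mixing, V = 120 mL + 313 mL = 433 mL.
[Tl⁺] = (0.791)(120)/433 = 0.219 M
[Cl⁻] = (0.101)(313)/433 = 7.30×10⁻² M
Q = [Tl⁺][Cl⁻] = 1.60×10⁻²
Because Q > Ksp (1.60×10⁻² vs 1.20×10⁻⁴), a precipitate of TlCl forms.

Yes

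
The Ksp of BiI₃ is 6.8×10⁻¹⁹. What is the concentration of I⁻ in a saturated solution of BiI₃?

3.8×10⁻⁵ M

BiI₃(s) ⇌ Bi³⁺(aq) + 3 I⁻(aq)
Call the molar solubility s, so that [Bi³⁺] = s and [I⁻] = 3s.
Ksp = [Bi³⁺][I⁻]^3 = s · (3s)^3 = 27s^4 = 6.8×10⁻¹⁹
s = 1.3×10⁻⁵ mol L⁻¹
[I⁻] = 3s = 3.8×10⁻⁵ mol L⁻¹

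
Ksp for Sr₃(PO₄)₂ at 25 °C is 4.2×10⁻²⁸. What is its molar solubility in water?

Sr₃(PO₄)₂(s) ⇌ 3 Sr²⁺(aq) + 2 PO₄³⁻(aq)
For each mole of Sr₃(PO₄)₂ that dissolves per liter, [Sr²⁺] = 3s and [PO₄³⁻] = 2s; let s denote this solubility.
Ksp = [Sr²⁺]^3[PO₄³⁻]^2 = (3s)^3 · (2s)^2 = 108s^5
108s^5 = 4.2×10⁻²⁸  ⇒  s^5 = 3.9×10⁻³⁰
s = 1.3×10⁻⁶ mol/L

1.3×10⁻⁶ M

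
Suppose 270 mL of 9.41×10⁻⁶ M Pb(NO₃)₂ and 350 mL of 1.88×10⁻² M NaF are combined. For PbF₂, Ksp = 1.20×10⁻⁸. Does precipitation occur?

After mixing, V = 270 mL + 350 mL = 620 mL.
[Pb²⁺] = (9.41×10⁻⁶)(270)/620 = 4.10×10⁻⁶ M
[F⁻] = (1.88×10⁻²)(350)/620 = 1.06×10⁻² M
Q = [Pb²⁺][F⁻]^2 = 4.62×10⁻¹⁰
Since Q (4.62×10⁻¹⁰) is less than Ksp (1.20×10⁻⁸), no PbF₂ precipitates.

No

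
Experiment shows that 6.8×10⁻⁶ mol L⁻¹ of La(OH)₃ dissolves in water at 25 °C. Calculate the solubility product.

Ksp = 5.8×10⁻²⁰

La(OH)₃(s) ⇌ La³⁺(aq) + 3 OH⁻(aq)
Call the molar solubility s, so that [La³⁺] = s and [OH⁻] = 3s.
Ksp = [La³⁺][OH⁻]^3 = s · (3s)^3 = 27s^4
Ksp = 27 × (6.8×10⁻⁶)^4 = 5.8×10⁻²⁰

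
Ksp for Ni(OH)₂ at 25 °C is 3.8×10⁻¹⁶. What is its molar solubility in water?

Ni(OH)₂(s) ⇌ Ni²⁺(aq) + 2 OH⁻(aq)
If s mol/L of Ni(OH)₂ dissolves, [Ni²⁺] = s and [OH⁻] = 2s.
Ksp = [Ni²⁺][OH⁻]^2 = s · (2s)^2 = 4s^3
4s^3 = 3.8×10⁻¹⁶  ⇒  s^3 = 9.5×10⁻¹⁷
s = (9.5×10⁻¹⁷)^(1/3) = 4.6×10⁻⁶ mol/L

4.6×10⁻⁶ M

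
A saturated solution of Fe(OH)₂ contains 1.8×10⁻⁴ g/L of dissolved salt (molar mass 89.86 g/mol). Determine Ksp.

Ksp = 3.2×10⁻¹⁷

s = (1.8×10⁻⁴ g L⁻¹)/(89.86 g mol⁻¹) = 2.003×10⁻⁶ M
Fe(OH)₂(s) ⇌ Fe²⁺(aq) + 2 OH⁻(aq)
For each mole of Fe(OH)₂ that dissolves per liter, [Fe²⁺] = s and [OH⁻] = 2s; let s denote this solubility.
Ksp = [Fe²⁺][OH⁻]^2 = s · (2s)^2 = 4s^3
Ksp = 4 × (2.003×10⁻⁶)^3 = 3.2×10⁻¹⁷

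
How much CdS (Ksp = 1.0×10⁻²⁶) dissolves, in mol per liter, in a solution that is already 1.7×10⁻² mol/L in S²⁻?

CdS(s) ⇌ Cd²⁺(aq) + S²⁻(aq)
Let s be the solubility of CdS here. The common ion gives [S²⁻] ≈ 1.7×10⁻² mol/L, and [Cd²⁺] = s.
Ksp = [Cd²⁺][S²⁻] = s(1.7×10⁻²)
s = 1.0×10⁻²⁶ / (1.7×10⁻²) = 5.9×10⁻²⁵
s = 5.9×10⁻²⁵ mol/L

5.9×10⁻²⁵ M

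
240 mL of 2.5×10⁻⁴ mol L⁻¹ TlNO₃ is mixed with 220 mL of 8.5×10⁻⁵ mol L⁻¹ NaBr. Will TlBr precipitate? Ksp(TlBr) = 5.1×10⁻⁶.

After mixing, V = 240 mL + 220 mL = 460 mL.
[Tl⁺] = (2.5×10⁻⁴)(240)/460 = 1.3×10⁻⁴ mol L⁻¹
[Br⁻] = (8.5×10⁻⁵)(220)/460 = 4.1×10⁻⁵ mol L⁻¹
Q = [Tl⁺][Br⁻] = 5.3×10⁻⁹
Q < Ksp (5.3×10⁻⁹ vs 5.1×10⁻⁶); the solution remains unsaturated and no precipitate forms.

No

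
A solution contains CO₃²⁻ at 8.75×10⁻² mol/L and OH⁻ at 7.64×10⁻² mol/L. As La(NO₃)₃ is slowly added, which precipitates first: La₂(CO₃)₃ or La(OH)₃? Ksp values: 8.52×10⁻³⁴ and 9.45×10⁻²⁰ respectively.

La(OH)₃

A salt starts to precipitate once the ion product Q reaches its Ksp.
For La₂(CO₃)₃: [La³⁺] = (Ksp/[CO₃²⁻]^3)^(1/2) = 1.13×10⁻¹⁵ mol/L
For La(OH)₃: [La³⁺] = (Ksp/[OH⁻]^3) = 2.12×10⁻¹⁶ mol/L
Since La(OH)₃ needs less La³⁺ to reach saturation, it precipitates first.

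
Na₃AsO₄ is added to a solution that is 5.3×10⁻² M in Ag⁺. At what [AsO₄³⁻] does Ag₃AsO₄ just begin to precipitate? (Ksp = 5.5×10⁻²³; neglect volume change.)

3.7×10⁻¹⁹ M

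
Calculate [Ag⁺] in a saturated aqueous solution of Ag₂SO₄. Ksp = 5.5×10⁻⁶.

2.2×10⁻² M

Ag₂SO₄(s) ⇌ 2 Ag⁺(aq) + SO₄²⁻(aq)
With molar solubility s: [Ag⁺] = 2s, [SO₄²⁻] = s.
Ksp = [Ag⁺]^2[SO₄²⁻] = (2s)^2 · s = 4s^3 = 5.5×10⁻⁶
s = 1.1×10⁻² mol L⁻¹
[Ag⁺] = 2s = 2.2×10⁻² mol L⁻¹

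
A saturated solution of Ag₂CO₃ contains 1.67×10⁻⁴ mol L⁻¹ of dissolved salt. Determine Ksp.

Ag₂CO₃(s) ⇌ 2 Ag⁺(aq) + CO₃²⁻(aq)
With molar solubility s: [Ag⁺] = 2s, [CO₃²⁻] = s.
Ksp = [Ag⁺]^2[CO₃²⁻] = (2s)^2 · s = 4s^3
Ksp = 4 × (1.67×10⁻⁴)^3 = 1.86×10⁻¹¹

Ksp = 1.86×10⁻¹¹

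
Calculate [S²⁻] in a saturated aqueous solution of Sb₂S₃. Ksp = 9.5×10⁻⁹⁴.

Sb₂S₃(s) ⇌ 2 Sb³⁺(aq) + 3 S²⁻(aq)
Let s be the molar solubility. Then [Sb³⁺] = 2s and [S²⁻] = 3s.
Ksp = [Sb³⁺]^2[S²⁻]^3 = (2s)^2 · (3s)^3 = 108s^5 = 9.5×10⁻⁹⁴
s = 9.7×10⁻²⁰ mol/L
[S²⁻] = 3s = 2.9×10⁻¹⁹ mol/L

2.9×10⁻¹⁹ M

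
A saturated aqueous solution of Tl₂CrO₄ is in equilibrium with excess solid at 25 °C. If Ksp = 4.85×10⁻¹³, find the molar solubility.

4.95×10⁻⁵ M

Tl₂CrO₄(s) ⇌ 2 Tl⁺(aq) + CrO₄²⁻(aq)
For each mole of Tl₂CrO₄ that dissolves per liter, [Tl⁺] = 2s and [CrO₄²⁻] = s; let s denote this solubility.
Ksp = [Tl⁺]^2[CrO₄²⁻] = (2s)^2 · s = 4s^3
4s^3 = 4.85×10⁻¹³  ⇒  s^3 = 1.21×10⁻¹³
Taking the 3rd root, s = 4.95×10⁻⁵ mol/L.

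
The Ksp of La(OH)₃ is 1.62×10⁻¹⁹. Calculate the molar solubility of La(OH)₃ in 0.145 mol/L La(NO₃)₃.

La(OH)₃(s) ⇌ La³⁺(aq) + 3 OH⁻(aq)
Let s be the solubility of La(OH)₃ here. The common ion gives [La³⁺] ≈ 0.145 mol/L, and [OH⁻] = 3s.
Ksp = [La³⁺][OH⁻]^3 = (0.145)(3s)^3
(3s)^3 = 1.62×10⁻¹⁹ / (0.145) = 1.12×10⁻¹⁸
s = 3.46×10⁻⁷ mol/L

3.46×10⁻⁷ M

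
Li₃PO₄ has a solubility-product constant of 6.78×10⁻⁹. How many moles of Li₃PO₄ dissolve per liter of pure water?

3.98×10⁻³ M

Li₃PO₄(s) ⇌ 3 Li⁺(aq) + PO₄³⁻(aq)
Call the molar solubility s, so that [Li⁺] = 3s and [PO₄³⁻] = s.
Ksp = [Li⁺]^3[PO₄³⁻] = (3s)^3 · s = 27s^4
27s^4 = 6.78×10⁻⁹  ⇒  s^4 = 2.51×10⁻¹⁰
s = 3.98×10⁻³ mol L⁻¹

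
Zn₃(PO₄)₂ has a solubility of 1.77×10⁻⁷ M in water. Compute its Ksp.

Ksp = 1.88×10⁻³²

Zn₃(PO₄)₂(s) ⇌ 3 Zn²⁺(aq) + 2 PO₄³⁻(aq)
Let s be the molar solubility. Then [Zn²⁺] = 3s and [PO₄³⁻] = 2s.
Ksp = [Zn²⁺]^3[PO₄³⁻]^2 = (3s)^3 · (2s)^2 = 108s^5
Ksp = 108 × (1.77×10⁻⁷)^5 = 1.88×10⁻³²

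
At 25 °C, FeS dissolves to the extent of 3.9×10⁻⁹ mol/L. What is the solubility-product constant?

FeS(s) ⇌ Fe²⁺(aq) + S²⁻(aq)
Let s be the molar solubility. Then [Fe²⁺] = s and [S²⁻] = s.
Ksp = [Fe²⁺][S²⁻] = s · s = s^2
Ksp = (3.9×10⁻⁹)^2 = 1.5×10⁻¹⁷

Ksp = 1.5×10⁻¹⁷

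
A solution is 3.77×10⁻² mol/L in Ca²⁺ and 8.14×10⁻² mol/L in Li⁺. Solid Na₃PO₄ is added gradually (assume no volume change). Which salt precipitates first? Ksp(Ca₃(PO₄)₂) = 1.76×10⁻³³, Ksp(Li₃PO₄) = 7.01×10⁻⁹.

Ca₃(PO₄)₂

The threshold for precipitation is Q = Ksp.
For Ca₃(PO₄)₂: [PO₄³⁻] = (Ksp/[Ca²⁺]^3)^(1/2) = 5.73×10⁻¹⁵ mol/L
For Li₃PO₄: [PO₄³⁻] = (Ksp/[Li⁺]^3) = 1.30×10⁻⁵ mol/L
Since Ca₃(PO₄)₂ needs less PO₄³⁻ to reach saturation, it precipitates first.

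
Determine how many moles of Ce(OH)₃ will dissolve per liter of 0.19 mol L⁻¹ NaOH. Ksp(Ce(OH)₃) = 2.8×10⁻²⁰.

4.1×10⁻¹⁸ M

Ce(OH)₃(s) ⇌ Ce³⁺(aq) + 3 OH⁻(aq)
OH⁻ is already present at 0.19 mol L⁻¹. If s mol/L of Ce(OH)₃ dissolves, [Ce³⁺] = s while [OH⁻] ≈ 0.19 mol L⁻¹.
Ksp = [Ce³⁺][OH⁻]^3 = s(0.19)^3
s = 2.8×10⁻²⁰ / (0.19)^3 = 4.1×10⁻¹⁸
s = 4.1×10⁻¹⁸ mol L⁻¹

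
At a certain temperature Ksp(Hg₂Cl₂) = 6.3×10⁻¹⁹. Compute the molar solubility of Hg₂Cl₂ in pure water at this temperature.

Hg₂Cl₂(s) ⇌ Hg₂²⁺(aq) + 2 Cl⁻(aq)
Let s be the molar solubility. Then [Hg₂²⁺] = s and [Cl⁻] = 2s.
Ksp = [Hg₂²⁺][Cl⁻]^2 = s · (2s)^2 = 4s^3
4s^3 = 6.3×10⁻¹⁹  ⇒  s^3 = 1.6×10⁻¹⁹
s = 5.4×10⁻⁷ mol L⁻¹

5.4×10⁻⁷ M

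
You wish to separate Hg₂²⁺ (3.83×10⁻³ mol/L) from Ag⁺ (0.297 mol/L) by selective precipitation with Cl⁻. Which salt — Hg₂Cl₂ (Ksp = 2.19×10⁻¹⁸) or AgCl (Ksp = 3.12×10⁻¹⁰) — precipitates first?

AgCl

Each salt precipitates once Q = Ksp for that salt.
For Hg₂Cl₂: [Cl⁻] = (Ksp/[Hg₂²⁺])^(1/2) = 2.39×10⁻⁸ mol/L
For AgCl: [Cl⁻] = (Ksp/[Ag⁺]) = 1.05×10⁻⁹ mol/L
AgCl requires the lower [Cl⁻], so it precipitates first.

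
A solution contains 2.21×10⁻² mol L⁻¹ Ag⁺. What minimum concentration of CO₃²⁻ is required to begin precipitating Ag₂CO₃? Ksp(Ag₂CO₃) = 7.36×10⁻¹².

1.51×10⁻⁸ M

Each salt precipitates once Q = Ksp for that salt.
Ag₂CO₃(s) ⇌ 2 Ag⁺(aq) + CO₃²⁻(aq)
Ksp = [Ag⁺]^2[CO₃²⁻] = [CO₃²⁻](2.21×10⁻²)^2
[CO₃²⁻] = 7.36×10⁻¹² / (2.21×10⁻²)^2 = 1.51×10⁻⁸
[CO₃²⁻] = 1.51×10⁻⁸ mol L⁻¹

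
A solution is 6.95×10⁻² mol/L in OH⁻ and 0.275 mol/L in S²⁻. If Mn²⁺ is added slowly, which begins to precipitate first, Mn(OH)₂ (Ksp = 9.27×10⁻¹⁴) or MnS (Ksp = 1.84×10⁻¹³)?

The threshold for precipitation is Q = Ksp.
For Mn(OH)₂: [Mn²⁺] = (Ksp/[OH⁻]^2) = 1.92×10⁻¹¹ mol/L
For MnS: [Mn²⁺] = (Ksp/[S²⁻]) = 6.69×10⁻¹³ mol/L
The smaller threshold [Mn²⁺] is reached first, so MnS precipitates first.

MnS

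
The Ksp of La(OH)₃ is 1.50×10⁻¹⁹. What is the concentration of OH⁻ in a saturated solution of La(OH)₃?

2.59×10⁻⁵ M

La(OH)₃(s) ⇌ La³⁺(aq) + 3 OH⁻(aq)
Call the molar solubility s, so that [La³⁺] = s and [OH⁻] = 3s.
Ksp = [La³⁺][OH⁻]^3 = s · (3s)^3 = 27s^4 = 1.50×10⁻¹⁹
s = 8.63×10⁻⁶ mol L⁻¹
[OH⁻] = 3s = 2.59×10⁻⁵ mol L⁻¹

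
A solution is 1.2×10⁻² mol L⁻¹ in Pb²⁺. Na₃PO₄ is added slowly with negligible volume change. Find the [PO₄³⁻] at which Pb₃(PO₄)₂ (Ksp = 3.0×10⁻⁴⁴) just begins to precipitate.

Precipitation begins when Q = Ksp.
Pb₃(PO₄)₂(s) ⇌ 3 Pb²⁺(aq) + 2 PO₄³⁻(aq)
Ksp = [Pb²⁺]^3[PO₄³⁻]^2 = [PO₄³⁻]^2(1.2×10⁻²)^3
[PO₄³⁻]^2 = 3.0×10⁻⁴⁴ / (1.2×10⁻²)^3 = 1.7×10⁻³⁸
[PO₄³⁻] = 1.3×10⁻¹⁹ mol L⁻¹

1.3×10⁻¹⁹ M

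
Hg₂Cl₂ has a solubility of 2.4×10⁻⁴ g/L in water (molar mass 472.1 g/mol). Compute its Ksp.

s = (2.4×10⁻⁴ g L⁻¹)/(472.1 g mol⁻¹) = 5.084×10⁻⁷ M
Hg₂Cl₂(s) ⇌ Hg₂²⁺(aq) + 2 Cl⁻(aq)
With molar solubility s: [Hg₂²⁺] = s, [Cl⁻] = 2s.
Ksp = [Hg₂²⁺][Cl⁻]^2 = s · (2s)^2 = 4s^3
Ksp = 4 × (5.084×10⁻⁷)^3 = 5.3×10⁻¹⁹

Ksp = 5.3×10⁻¹⁹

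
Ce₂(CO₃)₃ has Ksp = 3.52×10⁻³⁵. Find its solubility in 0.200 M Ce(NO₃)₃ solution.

3.19×10⁻¹² M

Ce₂(CO₃)₃(s) ⇌ 2 Ce³⁺(aq) + 3 CO₃²⁻(aq)
With Ce³⁺ already at 0.200 M and s small, take [Ce³⁺] ≈ 0.200 M and [CO₃²⁻] = 3s.
Ksp = [Ce³⁺]^2[CO₃²⁻]^3 = (0.200)^2(3s)^3
(3s)^3 = 3.52×10⁻³⁵ / (0.200)^2 = 8.80×10⁻³⁴
s = 3.19×10⁻¹² M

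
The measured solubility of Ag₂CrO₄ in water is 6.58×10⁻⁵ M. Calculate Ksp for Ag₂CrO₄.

Ag₂CrO₄(s) ⇌ 2 Ag⁺(aq) + CrO₄²⁻(aq)
With molar solubility s: [Ag⁺] = 2s, [CrO₄²⁻] = s.
Ksp = [Ag⁺]^2[CrO₄²⁻] = (2s)^2 · s = 4s^3
Ksp = 4 × (6.58×10⁻⁵)^3 = 1.14×10⁻¹²

Ksp = 1.14×10⁻¹²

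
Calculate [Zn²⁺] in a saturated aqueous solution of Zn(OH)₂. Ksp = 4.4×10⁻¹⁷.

Zn(OH)₂(s) ⇌ Zn²⁺(aq) + 2 OH⁻(aq)
For each mole of Zn(OH)₂ that dissolves per liter, [Zn²⁺] = s and [OH⁻] = 2s; let s denote this solubility.
Ksp = [Zn²⁺][OH⁻]^2 = s · (2s)^2 = 4s^3 = 4.4×10⁻¹⁷
s = 2.2×10⁻⁶ mol/L
[Zn²⁺] = s = 2.2×10⁻⁶ mol/L

2.2×10⁻⁶ M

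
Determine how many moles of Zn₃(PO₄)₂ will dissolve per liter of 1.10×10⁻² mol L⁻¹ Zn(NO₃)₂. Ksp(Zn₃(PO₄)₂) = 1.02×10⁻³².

4.38×10⁻¹⁴ M

Zn₃(PO₄)₂(s) ⇌ 3 Zn²⁺(aq) + 2 PO₄³⁻(aq)
Zn²⁺ is already present at 1.10×10⁻² mol L⁻¹. If s mol/L of Zn₃(PO₄)₂ dissolves, [PO₄³⁻] = 2s while [Zn²⁺] ≈ 1.10×10⁻² mol L⁻¹.
Ksp = [Zn²⁺]^3[PO₄³⁻]^2 = (1.10×10⁻²)^3(2s)^2
(2s)^2 = 1.02×10⁻³² / (1.10×10⁻²)^3 = 7.66×10⁻²⁷
s = 4.38×10⁻¹⁴ mol L⁻¹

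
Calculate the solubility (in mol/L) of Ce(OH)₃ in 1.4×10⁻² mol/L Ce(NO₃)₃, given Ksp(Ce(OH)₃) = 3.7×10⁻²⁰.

4.6×10⁻⁷ M

Ce(OH)₃(s) ⇌ Ce³⁺(aq) + 3 OH⁻(aq)
Ce³⁺ is already present at 1.4×10⁻² mol/L. If s mol/L of Ce(OH)₃ dissolves, [OH⁻] = 3s while [Ce³⁺] ≈ 1.4×10⁻² mol/L.
Ksp = [Ce³⁺][OH⁻]^3 = (1.4×10⁻²)(3s)^3
(3s)^3 = 3.7×10⁻²⁰ / (1.4×10⁻²) = 2.6×10⁻¹⁸
s = 4.6×10⁻⁷ mol/L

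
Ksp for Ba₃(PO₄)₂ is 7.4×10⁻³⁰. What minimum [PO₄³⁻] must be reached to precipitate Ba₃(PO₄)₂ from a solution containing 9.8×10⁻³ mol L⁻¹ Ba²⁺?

Precipitation begins when Q = Ksp.
Ba₃(PO₄)₂(s) ⇌ 3 Ba²⁺(aq) + 2 PO₄³⁻(aq)
Ksp = [Ba²⁺]^3[PO₄³⁻]^2 = [PO₄³⁻]^2(9.8×10⁻³)^3
[PO₄³⁻]^2 = 7.4×10⁻³⁰ / (9.8×10⁻³)^3 = 7.9×10⁻²⁴
[PO₄³⁻] = 2.8×10⁻¹² mol L⁻¹

2.8×10⁻¹² M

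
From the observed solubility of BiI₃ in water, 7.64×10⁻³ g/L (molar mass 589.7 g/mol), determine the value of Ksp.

Ksp = 7.61×10⁻¹⁹

Molar solubility s = (7.64×10⁻³ g/L) / (589.7 g/mol) = 1.2956×10⁻⁵ mol/L
BiI₃(s) ⇌ Bi³⁺(aq) + 3 I⁻(aq)
With molar solubility s: [Bi³⁺] = s, [I⁻] = 3s.
Ksp = [Bi³⁺][I⁻]^3 = s · (3s)^3 = 27s^4
Ksp = 27 × (1.2956×10⁻⁵)^4 = 7.61×10⁻¹⁹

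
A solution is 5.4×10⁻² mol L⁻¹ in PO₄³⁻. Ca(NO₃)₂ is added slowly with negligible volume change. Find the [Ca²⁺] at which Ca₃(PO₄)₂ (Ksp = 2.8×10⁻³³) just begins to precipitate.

9.9×10⁻¹¹ M

Precipitation of each salt begins when its ion product equals Ksp.
Ca₃(PO₄)₂(s) ⇌ 3 Ca²⁺(aq) + 2 PO₄³⁻(aq)
Ksp = [Ca²⁺]^3[PO₄³⁻]^2 = [Ca²⁺]^3(5.4×10⁻²)^2
[Ca²⁺]^3 = 2.8×10⁻³³ / (5.4×10⁻²)^2 = 9.6×10⁻³¹
[Ca²⁺] = 9.9×10⁻¹¹ mol L⁻¹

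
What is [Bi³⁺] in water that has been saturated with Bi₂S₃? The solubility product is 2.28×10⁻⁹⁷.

Bi₂S₃(s) ⇌ 2 Bi³⁺(aq) + 3 S²⁻(aq)
Let s be the molar solubility. Then [Bi³⁺] = 2s and [S²⁻] = 3s.
Ksp = [Bi³⁺]^2[S²⁻]^3 = (2s)^2 · (3s)^3 = 108s^5 = 2.28×10⁻⁹⁷
s = 1.84×10⁻²⁰ mol/L
[Bi³⁺] = 2s = 3.68×10⁻²⁰ mol/L

3.68×10⁻²⁰ M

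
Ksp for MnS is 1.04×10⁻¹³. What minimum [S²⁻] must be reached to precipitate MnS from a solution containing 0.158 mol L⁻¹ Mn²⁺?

6.58×10⁻¹³ M

Precipitation begins when Q = Ksp.
MnS(s) ⇌ Mn²⁺(aq) + S²⁻(aq)
Ksp = [Mn²⁺][S²⁻] = [S²⁻](0.158)
[S²⁻] = 1.04×10⁻¹³ / (0.158) = 6.58×10⁻¹³
[S²⁻] = 6.58×10⁻¹³ mol L⁻¹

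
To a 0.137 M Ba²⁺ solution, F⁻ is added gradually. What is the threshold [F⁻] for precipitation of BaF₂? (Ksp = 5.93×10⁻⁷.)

Precipitation begins when Q = Ksp.
BaF₂(s) ⇌ Ba²⁺(aq) + 2 F⁻(aq)
Ksp = [Ba²⁺][F⁻]^2 = [F⁻]^2(0.137)
[F⁻]^2 = 5.93×10⁻⁷ / (0.137) = 4.33×10⁻⁶
[F⁻] = 2.08×10⁻³ M

2.08×10⁻³ M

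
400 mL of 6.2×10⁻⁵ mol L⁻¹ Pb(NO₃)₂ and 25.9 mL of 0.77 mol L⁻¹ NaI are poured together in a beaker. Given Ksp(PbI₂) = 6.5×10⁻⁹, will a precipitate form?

Yes

Total volume after mixing = 400 + 25.9 = 425.9 mL.
[Pb²⁺] = (6.2×10⁻⁵)(400)/425.9 = 5.8×10⁻⁵ mol L⁻¹
[I⁻] = (0.77)(25.9)/425.9 = 4.7×10⁻² mol L⁻¹
Q = [Pb²⁺][I⁻]^2 = 1.3×10⁻⁷
Q = 1.3×10⁻⁷ > Ksp = 6.5×10⁻⁹, so the solution is supersaturated and PbI₂ precipitates.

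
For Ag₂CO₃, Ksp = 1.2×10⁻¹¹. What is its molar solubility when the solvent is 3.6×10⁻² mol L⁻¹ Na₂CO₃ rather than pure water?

Ag₂CO₃(s) ⇌ 2 Ag⁺(aq) + CO₃²⁻(aq)
Let s be the solubility of Ag₂CO₃ here. The common ion gives [CO₃²⁻] ≈ 3.6×10⁻² mol L⁻¹, and [Ag⁺] = 2s.
Ksp = [Ag⁺]^2[CO₃²⁻] = (2s)^2(3.6×10⁻²)
(2s)^2 = 1.2×10⁻¹¹ / (3.6×10⁻²) = 3.3×10⁻¹⁰
s = 9.1×10⁻⁶ mol L⁻¹

9.1×10⁻⁶ M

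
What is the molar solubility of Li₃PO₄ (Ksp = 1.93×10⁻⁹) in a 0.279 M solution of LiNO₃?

8.89×10⁻⁸ M

Li₃PO₄(s) ⇌ 3 Li⁺(aq) + PO₄³⁻(aq)
With Li⁺ already at 0.279 M and s small, take [Li⁺] ≈ 0.279 M and [PO₄³⁻] = s.
Ksp = [Li⁺]^3[PO₄³⁻] = (0.279)^3s
s = 1.93×10⁻⁹ / (0.279)^3 = 8.89×10⁻⁸
s = 8.89×10⁻⁸ M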